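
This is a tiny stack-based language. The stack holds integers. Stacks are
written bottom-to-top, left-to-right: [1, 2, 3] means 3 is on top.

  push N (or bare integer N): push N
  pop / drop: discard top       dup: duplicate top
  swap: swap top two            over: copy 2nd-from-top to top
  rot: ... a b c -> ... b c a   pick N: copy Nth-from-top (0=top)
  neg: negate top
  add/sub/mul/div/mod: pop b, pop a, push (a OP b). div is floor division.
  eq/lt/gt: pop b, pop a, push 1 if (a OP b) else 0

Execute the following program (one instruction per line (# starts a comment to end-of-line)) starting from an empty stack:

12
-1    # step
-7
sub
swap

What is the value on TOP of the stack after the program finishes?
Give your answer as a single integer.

After 'push 12': [12]
After 'push -1': [12, -1]
After 'push -7': [12, -1, -7]
After 'sub': [12, 6]
After 'swap': [6, 12]

Answer: 12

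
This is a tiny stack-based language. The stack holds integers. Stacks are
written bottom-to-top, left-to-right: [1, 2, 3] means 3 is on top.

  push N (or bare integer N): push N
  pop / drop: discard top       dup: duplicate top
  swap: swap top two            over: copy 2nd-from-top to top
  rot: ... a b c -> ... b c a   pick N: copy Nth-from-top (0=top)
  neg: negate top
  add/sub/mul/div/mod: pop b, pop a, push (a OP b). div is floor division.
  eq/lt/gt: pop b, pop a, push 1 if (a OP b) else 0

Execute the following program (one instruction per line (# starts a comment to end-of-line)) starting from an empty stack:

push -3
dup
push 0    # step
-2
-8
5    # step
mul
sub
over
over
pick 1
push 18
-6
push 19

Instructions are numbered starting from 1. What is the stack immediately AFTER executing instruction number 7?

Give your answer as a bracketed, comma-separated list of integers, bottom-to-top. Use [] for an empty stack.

Step 1 ('push -3'): [-3]
Step 2 ('dup'): [-3, -3]
Step 3 ('push 0'): [-3, -3, 0]
Step 4 ('-2'): [-3, -3, 0, -2]
Step 5 ('-8'): [-3, -3, 0, -2, -8]
Step 6 ('5'): [-3, -3, 0, -2, -8, 5]
Step 7 ('mul'): [-3, -3, 0, -2, -40]

Answer: [-3, -3, 0, -2, -40]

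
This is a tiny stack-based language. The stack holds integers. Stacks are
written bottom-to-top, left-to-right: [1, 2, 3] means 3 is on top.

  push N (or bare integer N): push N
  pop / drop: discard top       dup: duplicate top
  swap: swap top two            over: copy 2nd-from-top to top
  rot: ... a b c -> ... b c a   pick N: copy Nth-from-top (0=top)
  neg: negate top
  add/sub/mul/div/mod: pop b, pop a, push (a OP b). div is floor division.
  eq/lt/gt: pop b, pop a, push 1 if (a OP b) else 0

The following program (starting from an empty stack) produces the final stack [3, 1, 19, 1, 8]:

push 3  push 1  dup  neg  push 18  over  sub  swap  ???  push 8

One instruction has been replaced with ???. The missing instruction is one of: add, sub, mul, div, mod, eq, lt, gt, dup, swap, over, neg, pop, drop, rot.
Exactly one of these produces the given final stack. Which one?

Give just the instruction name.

Answer: neg

Derivation:
Stack before ???: [3, 1, 19, -1]
Stack after ???:  [3, 1, 19, 1]
The instruction that transforms [3, 1, 19, -1] -> [3, 1, 19, 1] is: neg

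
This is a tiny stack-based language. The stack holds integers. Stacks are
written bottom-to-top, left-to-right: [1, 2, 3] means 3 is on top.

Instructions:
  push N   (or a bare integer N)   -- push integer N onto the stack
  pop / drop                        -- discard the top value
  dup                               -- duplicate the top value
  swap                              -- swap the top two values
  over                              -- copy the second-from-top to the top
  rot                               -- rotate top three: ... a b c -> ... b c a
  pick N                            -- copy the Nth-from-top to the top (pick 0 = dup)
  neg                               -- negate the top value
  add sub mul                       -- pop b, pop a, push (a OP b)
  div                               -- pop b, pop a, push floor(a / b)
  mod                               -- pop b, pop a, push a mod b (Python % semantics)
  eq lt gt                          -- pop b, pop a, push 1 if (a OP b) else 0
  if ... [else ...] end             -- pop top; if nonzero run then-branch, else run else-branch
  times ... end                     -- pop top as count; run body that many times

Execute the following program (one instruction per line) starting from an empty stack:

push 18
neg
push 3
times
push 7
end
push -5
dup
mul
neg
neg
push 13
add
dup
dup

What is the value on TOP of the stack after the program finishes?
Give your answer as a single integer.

Answer: 38

Derivation:
After 'push 18': [18]
After 'neg': [-18]
After 'push 3': [-18, 3]
After 'times': [-18]
After 'push 7': [-18, 7]
After 'push 7': [-18, 7, 7]
After 'push 7': [-18, 7, 7, 7]
After 'push -5': [-18, 7, 7, 7, -5]
After 'dup': [-18, 7, 7, 7, -5, -5]
After 'mul': [-18, 7, 7, 7, 25]
After 'neg': [-18, 7, 7, 7, -25]
After 'neg': [-18, 7, 7, 7, 25]
After 'push 13': [-18, 7, 7, 7, 25, 13]
After 'add': [-18, 7, 7, 7, 38]
After 'dup': [-18, 7, 7, 7, 38, 38]
After 'dup': [-18, 7, 7, 7, 38, 38, 38]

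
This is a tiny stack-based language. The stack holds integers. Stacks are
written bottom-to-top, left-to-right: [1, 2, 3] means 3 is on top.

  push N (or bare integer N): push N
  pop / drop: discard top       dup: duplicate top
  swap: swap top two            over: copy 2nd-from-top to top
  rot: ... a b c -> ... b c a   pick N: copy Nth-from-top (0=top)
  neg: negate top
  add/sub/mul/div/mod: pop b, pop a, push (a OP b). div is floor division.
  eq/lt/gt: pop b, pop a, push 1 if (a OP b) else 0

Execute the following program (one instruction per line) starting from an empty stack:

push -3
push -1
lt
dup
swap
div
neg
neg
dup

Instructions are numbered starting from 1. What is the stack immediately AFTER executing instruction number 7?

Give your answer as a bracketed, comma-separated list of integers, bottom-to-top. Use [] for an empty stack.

Step 1 ('push -3'): [-3]
Step 2 ('push -1'): [-3, -1]
Step 3 ('lt'): [1]
Step 4 ('dup'): [1, 1]
Step 5 ('swap'): [1, 1]
Step 6 ('div'): [1]
Step 7 ('neg'): [-1]

Answer: [-1]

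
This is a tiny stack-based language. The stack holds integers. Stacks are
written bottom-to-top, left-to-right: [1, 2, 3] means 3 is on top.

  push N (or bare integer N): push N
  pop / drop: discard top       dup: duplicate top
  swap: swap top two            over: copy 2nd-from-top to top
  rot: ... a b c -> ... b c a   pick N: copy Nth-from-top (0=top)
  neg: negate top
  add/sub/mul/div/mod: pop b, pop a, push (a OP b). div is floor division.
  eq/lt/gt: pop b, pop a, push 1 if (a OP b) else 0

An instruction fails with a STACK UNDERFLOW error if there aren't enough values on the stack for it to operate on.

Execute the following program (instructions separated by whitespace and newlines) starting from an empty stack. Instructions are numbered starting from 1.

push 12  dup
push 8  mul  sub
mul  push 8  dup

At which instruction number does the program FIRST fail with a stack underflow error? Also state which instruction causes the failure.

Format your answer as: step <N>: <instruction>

Step 1 ('push 12'): stack = [12], depth = 1
Step 2 ('dup'): stack = [12, 12], depth = 2
Step 3 ('push 8'): stack = [12, 12, 8], depth = 3
Step 4 ('mul'): stack = [12, 96], depth = 2
Step 5 ('sub'): stack = [-84], depth = 1
Step 6 ('mul'): needs 2 value(s) but depth is 1 — STACK UNDERFLOW

Answer: step 6: mul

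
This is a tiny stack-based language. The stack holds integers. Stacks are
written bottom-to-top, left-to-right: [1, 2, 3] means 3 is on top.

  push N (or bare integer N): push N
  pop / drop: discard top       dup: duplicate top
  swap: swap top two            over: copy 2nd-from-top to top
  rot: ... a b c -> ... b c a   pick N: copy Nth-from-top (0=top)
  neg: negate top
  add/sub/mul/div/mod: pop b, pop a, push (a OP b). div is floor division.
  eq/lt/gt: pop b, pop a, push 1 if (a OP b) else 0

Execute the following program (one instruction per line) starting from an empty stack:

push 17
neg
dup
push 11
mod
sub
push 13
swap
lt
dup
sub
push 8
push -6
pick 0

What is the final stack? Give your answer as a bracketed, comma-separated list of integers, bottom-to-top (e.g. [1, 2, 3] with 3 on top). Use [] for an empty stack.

After 'push 17': [17]
After 'neg': [-17]
After 'dup': [-17, -17]
After 'push 11': [-17, -17, 11]
After 'mod': [-17, 5]
After 'sub': [-22]
After 'push 13': [-22, 13]
After 'swap': [13, -22]
After 'lt': [0]
After 'dup': [0, 0]
After 'sub': [0]
After 'push 8': [0, 8]
After 'push -6': [0, 8, -6]
After 'pick 0': [0, 8, -6, -6]

Answer: [0, 8, -6, -6]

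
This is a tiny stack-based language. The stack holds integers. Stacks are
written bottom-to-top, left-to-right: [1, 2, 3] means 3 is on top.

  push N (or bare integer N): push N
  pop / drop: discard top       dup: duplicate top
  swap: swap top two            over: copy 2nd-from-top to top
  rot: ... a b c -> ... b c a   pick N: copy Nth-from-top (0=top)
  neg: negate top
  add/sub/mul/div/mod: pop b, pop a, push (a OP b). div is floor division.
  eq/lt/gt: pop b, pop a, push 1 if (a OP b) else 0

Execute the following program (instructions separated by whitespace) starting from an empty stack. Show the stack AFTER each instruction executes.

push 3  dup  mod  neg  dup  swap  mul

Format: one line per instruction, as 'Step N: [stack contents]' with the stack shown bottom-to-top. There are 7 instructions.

Step 1: [3]
Step 2: [3, 3]
Step 3: [0]
Step 4: [0]
Step 5: [0, 0]
Step 6: [0, 0]
Step 7: [0]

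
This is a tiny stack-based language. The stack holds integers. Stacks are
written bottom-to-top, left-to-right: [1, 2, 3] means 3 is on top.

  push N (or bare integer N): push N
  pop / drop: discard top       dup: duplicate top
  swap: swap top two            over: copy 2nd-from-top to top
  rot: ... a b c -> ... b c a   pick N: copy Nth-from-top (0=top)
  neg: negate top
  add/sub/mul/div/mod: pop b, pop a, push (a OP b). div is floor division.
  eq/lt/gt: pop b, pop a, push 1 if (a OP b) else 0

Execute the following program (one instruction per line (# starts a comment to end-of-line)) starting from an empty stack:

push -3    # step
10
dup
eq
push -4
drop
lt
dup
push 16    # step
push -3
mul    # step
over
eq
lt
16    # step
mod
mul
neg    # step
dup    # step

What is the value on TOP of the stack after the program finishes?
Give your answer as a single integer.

Answer: 0

Derivation:
After 'push -3': [-3]
After 'push 10': [-3, 10]
After 'dup': [-3, 10, 10]
After 'eq': [-3, 1]
After 'push -4': [-3, 1, -4]
After 'drop': [-3, 1]
After 'lt': [1]
After 'dup': [1, 1]
After 'push 16': [1, 1, 16]
After 'push -3': [1, 1, 16, -3]
After 'mul': [1, 1, -48]
After 'over': [1, 1, -48, 1]
After 'eq': [1, 1, 0]
After 'lt': [1, 0]
After 'push 16': [1, 0, 16]
After 'mod': [1, 0]
After 'mul': [0]
After 'neg': [0]
After 'dup': [0, 0]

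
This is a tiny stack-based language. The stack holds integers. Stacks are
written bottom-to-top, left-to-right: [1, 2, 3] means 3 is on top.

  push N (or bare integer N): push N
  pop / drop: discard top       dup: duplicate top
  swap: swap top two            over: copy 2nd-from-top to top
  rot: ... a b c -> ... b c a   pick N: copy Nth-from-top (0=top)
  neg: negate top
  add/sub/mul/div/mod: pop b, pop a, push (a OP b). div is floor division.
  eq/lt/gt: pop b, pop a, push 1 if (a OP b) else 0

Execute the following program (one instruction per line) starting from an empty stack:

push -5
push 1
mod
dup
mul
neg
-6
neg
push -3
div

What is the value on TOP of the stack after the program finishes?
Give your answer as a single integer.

After 'push -5': [-5]
After 'push 1': [-5, 1]
After 'mod': [0]
After 'dup': [0, 0]
After 'mul': [0]
After 'neg': [0]
After 'push -6': [0, -6]
After 'neg': [0, 6]
After 'push -3': [0, 6, -3]
After 'div': [0, -2]

Answer: -2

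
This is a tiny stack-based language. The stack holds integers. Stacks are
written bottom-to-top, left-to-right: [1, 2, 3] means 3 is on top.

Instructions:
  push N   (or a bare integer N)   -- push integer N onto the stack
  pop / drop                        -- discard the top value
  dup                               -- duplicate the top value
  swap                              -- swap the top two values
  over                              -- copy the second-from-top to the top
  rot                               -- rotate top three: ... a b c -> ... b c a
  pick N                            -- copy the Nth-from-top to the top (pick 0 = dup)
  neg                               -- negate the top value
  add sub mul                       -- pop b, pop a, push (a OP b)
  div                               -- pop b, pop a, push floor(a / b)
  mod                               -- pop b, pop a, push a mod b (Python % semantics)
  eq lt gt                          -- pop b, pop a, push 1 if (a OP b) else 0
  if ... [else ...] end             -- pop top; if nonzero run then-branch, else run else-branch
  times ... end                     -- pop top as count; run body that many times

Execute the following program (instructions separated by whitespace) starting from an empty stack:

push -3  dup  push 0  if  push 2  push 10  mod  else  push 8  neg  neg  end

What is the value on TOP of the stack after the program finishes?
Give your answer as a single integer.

Answer: 8

Derivation:
After 'push -3': [-3]
After 'dup': [-3, -3]
After 'push 0': [-3, -3, 0]
After 'if': [-3, -3]
After 'push 8': [-3, -3, 8]
After 'neg': [-3, -3, -8]
After 'neg': [-3, -3, 8]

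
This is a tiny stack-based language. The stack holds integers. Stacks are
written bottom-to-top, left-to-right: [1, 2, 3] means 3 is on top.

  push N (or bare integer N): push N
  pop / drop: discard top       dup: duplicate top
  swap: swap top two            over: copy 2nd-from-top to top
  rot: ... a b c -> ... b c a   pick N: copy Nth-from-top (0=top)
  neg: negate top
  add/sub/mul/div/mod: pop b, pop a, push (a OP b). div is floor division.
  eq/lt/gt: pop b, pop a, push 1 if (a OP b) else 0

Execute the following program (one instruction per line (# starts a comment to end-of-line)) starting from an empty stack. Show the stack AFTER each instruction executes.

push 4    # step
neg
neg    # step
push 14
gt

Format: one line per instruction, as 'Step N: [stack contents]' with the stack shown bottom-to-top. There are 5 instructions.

Step 1: [4]
Step 2: [-4]
Step 3: [4]
Step 4: [4, 14]
Step 5: [0]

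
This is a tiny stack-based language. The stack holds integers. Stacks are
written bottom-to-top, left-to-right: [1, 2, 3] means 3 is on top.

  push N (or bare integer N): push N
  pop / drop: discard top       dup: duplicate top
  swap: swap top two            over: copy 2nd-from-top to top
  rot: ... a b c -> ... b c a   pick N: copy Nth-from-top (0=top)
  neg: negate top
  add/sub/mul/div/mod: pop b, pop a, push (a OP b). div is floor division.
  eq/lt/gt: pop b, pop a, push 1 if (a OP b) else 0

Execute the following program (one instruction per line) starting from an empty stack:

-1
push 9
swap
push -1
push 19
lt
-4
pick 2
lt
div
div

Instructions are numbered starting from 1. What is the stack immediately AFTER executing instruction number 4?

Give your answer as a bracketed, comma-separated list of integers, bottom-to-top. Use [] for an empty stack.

Answer: [9, -1, -1]

Derivation:
Step 1 ('-1'): [-1]
Step 2 ('push 9'): [-1, 9]
Step 3 ('swap'): [9, -1]
Step 4 ('push -1'): [9, -1, -1]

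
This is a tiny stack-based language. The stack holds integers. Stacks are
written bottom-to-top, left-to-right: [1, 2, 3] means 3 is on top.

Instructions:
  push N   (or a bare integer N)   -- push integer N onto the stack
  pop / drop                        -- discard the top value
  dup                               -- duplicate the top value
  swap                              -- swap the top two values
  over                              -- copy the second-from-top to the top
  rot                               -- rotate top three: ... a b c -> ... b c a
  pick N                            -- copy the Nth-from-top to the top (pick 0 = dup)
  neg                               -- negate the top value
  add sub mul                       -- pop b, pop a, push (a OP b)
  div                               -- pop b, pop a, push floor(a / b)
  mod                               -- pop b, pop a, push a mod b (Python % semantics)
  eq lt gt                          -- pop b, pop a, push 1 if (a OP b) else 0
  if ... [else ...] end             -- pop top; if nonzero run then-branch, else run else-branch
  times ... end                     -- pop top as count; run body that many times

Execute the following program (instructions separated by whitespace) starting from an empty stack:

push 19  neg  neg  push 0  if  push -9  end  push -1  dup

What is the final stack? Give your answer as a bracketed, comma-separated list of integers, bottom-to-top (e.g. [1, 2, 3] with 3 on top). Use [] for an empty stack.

After 'push 19': [19]
After 'neg': [-19]
After 'neg': [19]
After 'push 0': [19, 0]
After 'if': [19]
After 'push -1': [19, -1]
After 'dup': [19, -1, -1]

Answer: [19, -1, -1]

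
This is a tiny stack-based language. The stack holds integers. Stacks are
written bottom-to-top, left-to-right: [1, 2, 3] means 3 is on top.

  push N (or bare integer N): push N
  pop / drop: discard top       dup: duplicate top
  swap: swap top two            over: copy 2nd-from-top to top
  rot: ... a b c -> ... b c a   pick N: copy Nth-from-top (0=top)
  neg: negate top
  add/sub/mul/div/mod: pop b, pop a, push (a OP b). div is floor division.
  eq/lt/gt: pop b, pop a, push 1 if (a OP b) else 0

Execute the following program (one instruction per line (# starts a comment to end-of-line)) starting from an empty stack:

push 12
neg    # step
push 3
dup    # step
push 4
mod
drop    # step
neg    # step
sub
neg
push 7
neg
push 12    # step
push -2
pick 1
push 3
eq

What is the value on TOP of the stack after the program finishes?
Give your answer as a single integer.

Answer: 0

Derivation:
After 'push 12': [12]
After 'neg': [-12]
After 'push 3': [-12, 3]
After 'dup': [-12, 3, 3]
After 'push 4': [-12, 3, 3, 4]
After 'mod': [-12, 3, 3]
After 'drop': [-12, 3]
After 'neg': [-12, -3]
After 'sub': [-9]
After 'neg': [9]
After 'push 7': [9, 7]
After 'neg': [9, -7]
After 'push 12': [9, -7, 12]
After 'push -2': [9, -7, 12, -2]
After 'pick 1': [9, -7, 12, -2, 12]
After 'push 3': [9, -7, 12, -2, 12, 3]
After 'eq': [9, -7, 12, -2, 0]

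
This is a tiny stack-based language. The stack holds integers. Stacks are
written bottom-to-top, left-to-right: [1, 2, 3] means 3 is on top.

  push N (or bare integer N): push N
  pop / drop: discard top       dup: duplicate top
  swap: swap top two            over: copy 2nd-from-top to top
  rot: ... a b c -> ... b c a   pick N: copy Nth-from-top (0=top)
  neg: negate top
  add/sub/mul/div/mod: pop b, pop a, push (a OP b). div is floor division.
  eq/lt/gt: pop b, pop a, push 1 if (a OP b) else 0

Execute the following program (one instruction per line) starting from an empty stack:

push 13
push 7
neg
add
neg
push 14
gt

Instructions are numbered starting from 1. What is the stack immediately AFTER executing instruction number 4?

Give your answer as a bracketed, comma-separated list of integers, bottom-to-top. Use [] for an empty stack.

Answer: [6]

Derivation:
Step 1 ('push 13'): [13]
Step 2 ('push 7'): [13, 7]
Step 3 ('neg'): [13, -7]
Step 4 ('add'): [6]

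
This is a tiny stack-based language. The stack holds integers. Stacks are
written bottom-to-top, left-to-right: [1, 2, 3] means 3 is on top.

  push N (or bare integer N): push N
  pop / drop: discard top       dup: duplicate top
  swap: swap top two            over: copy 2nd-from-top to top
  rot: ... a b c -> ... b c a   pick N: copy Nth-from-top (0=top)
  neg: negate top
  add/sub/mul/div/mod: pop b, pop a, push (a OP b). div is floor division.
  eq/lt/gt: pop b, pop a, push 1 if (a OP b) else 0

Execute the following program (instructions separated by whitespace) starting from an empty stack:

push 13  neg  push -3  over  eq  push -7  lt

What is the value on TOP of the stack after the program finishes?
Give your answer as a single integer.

After 'push 13': [13]
After 'neg': [-13]
After 'push -3': [-13, -3]
After 'over': [-13, -3, -13]
After 'eq': [-13, 0]
After 'push -7': [-13, 0, -7]
After 'lt': [-13, 0]

Answer: 0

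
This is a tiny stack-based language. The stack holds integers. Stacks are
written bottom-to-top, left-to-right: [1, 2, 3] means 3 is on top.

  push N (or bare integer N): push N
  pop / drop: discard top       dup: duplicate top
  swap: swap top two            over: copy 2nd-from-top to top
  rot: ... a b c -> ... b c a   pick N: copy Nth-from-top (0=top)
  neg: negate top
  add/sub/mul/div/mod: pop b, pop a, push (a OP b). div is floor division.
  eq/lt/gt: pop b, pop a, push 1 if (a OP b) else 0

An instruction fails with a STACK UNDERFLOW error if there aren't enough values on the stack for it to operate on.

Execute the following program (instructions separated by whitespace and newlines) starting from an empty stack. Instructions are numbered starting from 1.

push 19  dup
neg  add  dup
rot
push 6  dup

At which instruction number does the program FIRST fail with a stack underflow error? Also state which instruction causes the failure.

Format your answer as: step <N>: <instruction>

Step 1 ('push 19'): stack = [19], depth = 1
Step 2 ('dup'): stack = [19, 19], depth = 2
Step 3 ('neg'): stack = [19, -19], depth = 2
Step 4 ('add'): stack = [0], depth = 1
Step 5 ('dup'): stack = [0, 0], depth = 2
Step 6 ('rot'): needs 3 value(s) but depth is 2 — STACK UNDERFLOW

Answer: step 6: rot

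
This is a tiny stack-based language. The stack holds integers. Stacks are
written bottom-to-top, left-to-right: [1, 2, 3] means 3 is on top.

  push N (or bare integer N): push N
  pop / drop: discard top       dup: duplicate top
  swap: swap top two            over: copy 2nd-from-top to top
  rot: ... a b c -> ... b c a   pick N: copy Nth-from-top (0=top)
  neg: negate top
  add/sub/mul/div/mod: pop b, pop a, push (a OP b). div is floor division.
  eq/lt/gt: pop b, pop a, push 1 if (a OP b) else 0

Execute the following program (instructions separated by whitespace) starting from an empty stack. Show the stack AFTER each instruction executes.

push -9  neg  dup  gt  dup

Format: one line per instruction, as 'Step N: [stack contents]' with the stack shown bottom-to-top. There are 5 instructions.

Step 1: [-9]
Step 2: [9]
Step 3: [9, 9]
Step 4: [0]
Step 5: [0, 0]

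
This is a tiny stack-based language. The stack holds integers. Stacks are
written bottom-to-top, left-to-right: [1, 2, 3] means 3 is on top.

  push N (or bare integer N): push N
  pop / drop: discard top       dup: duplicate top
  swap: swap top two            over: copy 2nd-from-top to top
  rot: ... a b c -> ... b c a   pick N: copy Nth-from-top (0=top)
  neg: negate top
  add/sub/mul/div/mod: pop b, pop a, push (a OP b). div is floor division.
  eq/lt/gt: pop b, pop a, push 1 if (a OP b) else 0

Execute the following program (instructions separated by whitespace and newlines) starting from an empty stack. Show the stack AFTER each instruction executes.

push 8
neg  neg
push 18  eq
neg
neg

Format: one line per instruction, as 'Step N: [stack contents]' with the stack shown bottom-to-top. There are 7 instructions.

Step 1: [8]
Step 2: [-8]
Step 3: [8]
Step 4: [8, 18]
Step 5: [0]
Step 6: [0]
Step 7: [0]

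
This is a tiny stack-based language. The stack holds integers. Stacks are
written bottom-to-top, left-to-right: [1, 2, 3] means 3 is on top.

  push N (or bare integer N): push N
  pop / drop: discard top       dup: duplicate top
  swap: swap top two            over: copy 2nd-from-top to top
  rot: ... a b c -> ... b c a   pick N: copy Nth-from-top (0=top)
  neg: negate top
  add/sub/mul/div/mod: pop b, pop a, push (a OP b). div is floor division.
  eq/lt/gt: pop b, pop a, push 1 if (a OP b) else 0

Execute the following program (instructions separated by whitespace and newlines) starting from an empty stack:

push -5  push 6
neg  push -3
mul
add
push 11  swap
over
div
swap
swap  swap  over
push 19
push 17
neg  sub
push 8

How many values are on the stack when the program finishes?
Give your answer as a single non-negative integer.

Answer: 5

Derivation:
After 'push -5': stack = [-5] (depth 1)
After 'push 6': stack = [-5, 6] (depth 2)
After 'neg': stack = [-5, -6] (depth 2)
After 'push -3': stack = [-5, -6, -3] (depth 3)
After 'mul': stack = [-5, 18] (depth 2)
After 'add': stack = [13] (depth 1)
After 'push 11': stack = [13, 11] (depth 2)
After 'swap': stack = [11, 13] (depth 2)
After 'over': stack = [11, 13, 11] (depth 3)
After 'div': stack = [11, 1] (depth 2)
After 'swap': stack = [1, 11] (depth 2)
After 'swap': stack = [11, 1] (depth 2)
After 'swap': stack = [1, 11] (depth 2)
After 'over': stack = [1, 11, 1] (depth 3)
After 'push 19': stack = [1, 11, 1, 19] (depth 4)
After 'push 17': stack = [1, 11, 1, 19, 17] (depth 5)
After 'neg': stack = [1, 11, 1, 19, -17] (depth 5)
After 'sub': stack = [1, 11, 1, 36] (depth 4)
After 'push 8': stack = [1, 11, 1, 36, 8] (depth 5)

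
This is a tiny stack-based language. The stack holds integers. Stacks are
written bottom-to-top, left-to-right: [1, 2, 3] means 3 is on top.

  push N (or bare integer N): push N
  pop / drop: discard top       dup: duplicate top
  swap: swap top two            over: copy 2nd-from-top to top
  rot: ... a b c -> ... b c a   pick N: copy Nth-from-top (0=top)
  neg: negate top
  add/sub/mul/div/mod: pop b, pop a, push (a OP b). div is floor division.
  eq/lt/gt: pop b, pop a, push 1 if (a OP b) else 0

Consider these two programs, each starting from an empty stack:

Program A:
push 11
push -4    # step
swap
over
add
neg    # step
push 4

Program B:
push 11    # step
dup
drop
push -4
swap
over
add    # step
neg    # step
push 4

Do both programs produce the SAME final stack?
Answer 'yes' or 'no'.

Answer: yes

Derivation:
Program A trace:
  After 'push 11': [11]
  After 'push -4': [11, -4]
  After 'swap': [-4, 11]
  After 'over': [-4, 11, -4]
  After 'add': [-4, 7]
  After 'neg': [-4, -7]
  After 'push 4': [-4, -7, 4]
Program A final stack: [-4, -7, 4]

Program B trace:
  After 'push 11': [11]
  After 'dup': [11, 11]
  After 'drop': [11]
  After 'push -4': [11, -4]
  After 'swap': [-4, 11]
  After 'over': [-4, 11, -4]
  After 'add': [-4, 7]
  After 'neg': [-4, -7]
  After 'push 4': [-4, -7, 4]
Program B final stack: [-4, -7, 4]
Same: yes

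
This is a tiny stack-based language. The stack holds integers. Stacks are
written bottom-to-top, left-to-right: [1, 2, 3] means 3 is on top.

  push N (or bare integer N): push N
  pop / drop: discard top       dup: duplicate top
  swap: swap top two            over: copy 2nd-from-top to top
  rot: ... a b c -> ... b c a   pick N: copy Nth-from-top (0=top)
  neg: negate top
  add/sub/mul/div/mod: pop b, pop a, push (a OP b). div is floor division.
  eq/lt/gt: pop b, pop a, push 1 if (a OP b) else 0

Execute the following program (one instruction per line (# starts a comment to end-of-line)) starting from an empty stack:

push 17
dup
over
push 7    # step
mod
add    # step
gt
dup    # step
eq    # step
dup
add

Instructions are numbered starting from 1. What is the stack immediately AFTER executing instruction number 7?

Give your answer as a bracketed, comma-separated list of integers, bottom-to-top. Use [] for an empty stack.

Answer: [0]

Derivation:
Step 1 ('push 17'): [17]
Step 2 ('dup'): [17, 17]
Step 3 ('over'): [17, 17, 17]
Step 4 ('push 7'): [17, 17, 17, 7]
Step 5 ('mod'): [17, 17, 3]
Step 6 ('add'): [17, 20]
Step 7 ('gt'): [0]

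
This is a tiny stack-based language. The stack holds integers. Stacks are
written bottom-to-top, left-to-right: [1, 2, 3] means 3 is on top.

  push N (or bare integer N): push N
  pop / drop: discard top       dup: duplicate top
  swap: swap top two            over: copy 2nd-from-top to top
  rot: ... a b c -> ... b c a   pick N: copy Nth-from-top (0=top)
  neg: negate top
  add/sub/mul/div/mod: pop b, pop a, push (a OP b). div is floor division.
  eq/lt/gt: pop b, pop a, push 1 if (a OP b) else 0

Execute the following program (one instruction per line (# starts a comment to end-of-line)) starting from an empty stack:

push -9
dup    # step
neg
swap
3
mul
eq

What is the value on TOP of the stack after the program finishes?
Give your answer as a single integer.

Answer: 0

Derivation:
After 'push -9': [-9]
After 'dup': [-9, -9]
After 'neg': [-9, 9]
After 'swap': [9, -9]
After 'push 3': [9, -9, 3]
After 'mul': [9, -27]
After 'eq': [0]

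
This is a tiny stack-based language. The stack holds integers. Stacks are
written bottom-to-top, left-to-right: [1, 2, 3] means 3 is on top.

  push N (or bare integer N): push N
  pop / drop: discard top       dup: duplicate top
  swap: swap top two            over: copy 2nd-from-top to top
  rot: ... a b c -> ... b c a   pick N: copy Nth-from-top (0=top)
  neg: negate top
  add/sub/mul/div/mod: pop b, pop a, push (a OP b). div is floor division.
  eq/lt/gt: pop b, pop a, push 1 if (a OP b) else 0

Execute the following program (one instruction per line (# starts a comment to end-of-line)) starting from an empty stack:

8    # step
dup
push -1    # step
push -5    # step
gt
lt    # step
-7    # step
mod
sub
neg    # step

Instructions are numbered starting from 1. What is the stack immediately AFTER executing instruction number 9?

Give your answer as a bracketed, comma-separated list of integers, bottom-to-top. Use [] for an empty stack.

Step 1 ('8'): [8]
Step 2 ('dup'): [8, 8]
Step 3 ('push -1'): [8, 8, -1]
Step 4 ('push -5'): [8, 8, -1, -5]
Step 5 ('gt'): [8, 8, 1]
Step 6 ('lt'): [8, 0]
Step 7 ('-7'): [8, 0, -7]
Step 8 ('mod'): [8, 0]
Step 9 ('sub'): [8]

Answer: [8]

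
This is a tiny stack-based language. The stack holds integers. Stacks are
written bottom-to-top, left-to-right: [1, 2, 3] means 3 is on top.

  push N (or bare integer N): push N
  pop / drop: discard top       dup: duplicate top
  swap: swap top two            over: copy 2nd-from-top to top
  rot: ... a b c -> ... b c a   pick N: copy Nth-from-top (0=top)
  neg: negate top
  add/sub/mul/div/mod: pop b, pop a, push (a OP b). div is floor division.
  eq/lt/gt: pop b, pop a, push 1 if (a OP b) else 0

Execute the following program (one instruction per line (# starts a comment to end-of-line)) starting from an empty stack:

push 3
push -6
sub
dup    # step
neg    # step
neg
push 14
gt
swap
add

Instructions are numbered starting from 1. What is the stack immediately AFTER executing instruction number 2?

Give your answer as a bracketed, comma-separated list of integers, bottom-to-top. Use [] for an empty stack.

Step 1 ('push 3'): [3]
Step 2 ('push -6'): [3, -6]

Answer: [3, -6]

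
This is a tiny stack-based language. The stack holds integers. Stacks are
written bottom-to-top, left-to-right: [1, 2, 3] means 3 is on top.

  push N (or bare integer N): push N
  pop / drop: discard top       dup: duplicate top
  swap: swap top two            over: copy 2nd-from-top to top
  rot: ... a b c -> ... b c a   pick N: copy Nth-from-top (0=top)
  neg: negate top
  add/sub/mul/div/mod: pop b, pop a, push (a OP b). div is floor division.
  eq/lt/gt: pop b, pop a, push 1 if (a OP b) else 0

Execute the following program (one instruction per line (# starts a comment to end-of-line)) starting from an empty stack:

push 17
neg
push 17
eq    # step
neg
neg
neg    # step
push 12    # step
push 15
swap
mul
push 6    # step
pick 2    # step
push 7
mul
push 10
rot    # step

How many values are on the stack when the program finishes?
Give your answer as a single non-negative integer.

Answer: 5

Derivation:
After 'push 17': stack = [17] (depth 1)
After 'neg': stack = [-17] (depth 1)
After 'push 17': stack = [-17, 17] (depth 2)
After 'eq': stack = [0] (depth 1)
After 'neg': stack = [0] (depth 1)
After 'neg': stack = [0] (depth 1)
After 'neg': stack = [0] (depth 1)
After 'push 12': stack = [0, 12] (depth 2)
After 'push 15': stack = [0, 12, 15] (depth 3)
After 'swap': stack = [0, 15, 12] (depth 3)
After 'mul': stack = [0, 180] (depth 2)
After 'push 6': stack = [0, 180, 6] (depth 3)
After 'pick 2': stack = [0, 180, 6, 0] (depth 4)
After 'push 7': stack = [0, 180, 6, 0, 7] (depth 5)
After 'mul': stack = [0, 180, 6, 0] (depth 4)
After 'push 10': stack = [0, 180, 6, 0, 10] (depth 5)
After 'rot': stack = [0, 180, 0, 10, 6] (depth 5)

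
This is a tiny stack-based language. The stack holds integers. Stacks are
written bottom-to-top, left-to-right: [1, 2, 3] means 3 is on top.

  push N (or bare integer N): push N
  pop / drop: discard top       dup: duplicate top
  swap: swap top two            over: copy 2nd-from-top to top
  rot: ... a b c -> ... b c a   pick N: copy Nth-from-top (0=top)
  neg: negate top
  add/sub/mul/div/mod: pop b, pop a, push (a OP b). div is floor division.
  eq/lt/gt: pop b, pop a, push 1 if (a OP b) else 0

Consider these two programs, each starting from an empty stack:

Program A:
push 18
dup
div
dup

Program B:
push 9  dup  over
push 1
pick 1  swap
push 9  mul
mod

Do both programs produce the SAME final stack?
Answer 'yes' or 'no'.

Program A trace:
  After 'push 18': [18]
  After 'dup': [18, 18]
  After 'div': [1]
  After 'dup': [1, 1]
Program A final stack: [1, 1]

Program B trace:
  After 'push 9': [9]
  After 'dup': [9, 9]
  After 'over': [9, 9, 9]
  After 'push 1': [9, 9, 9, 1]
  After 'pick 1': [9, 9, 9, 1, 9]
  After 'swap': [9, 9, 9, 9, 1]
  After 'push 9': [9, 9, 9, 9, 1, 9]
  After 'mul': [9, 9, 9, 9, 9]
  After 'mod': [9, 9, 9, 0]
Program B final stack: [9, 9, 9, 0]
Same: no

Answer: no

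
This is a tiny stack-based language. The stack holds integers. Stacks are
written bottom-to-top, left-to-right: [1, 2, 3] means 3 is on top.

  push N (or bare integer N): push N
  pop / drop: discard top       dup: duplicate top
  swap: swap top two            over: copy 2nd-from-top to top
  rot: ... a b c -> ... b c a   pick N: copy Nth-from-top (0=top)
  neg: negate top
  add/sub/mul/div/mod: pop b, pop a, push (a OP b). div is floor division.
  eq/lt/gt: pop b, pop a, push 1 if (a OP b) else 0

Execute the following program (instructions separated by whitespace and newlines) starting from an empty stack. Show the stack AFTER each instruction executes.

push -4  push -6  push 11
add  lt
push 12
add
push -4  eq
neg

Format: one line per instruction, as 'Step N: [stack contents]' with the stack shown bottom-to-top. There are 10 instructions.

Step 1: [-4]
Step 2: [-4, -6]
Step 3: [-4, -6, 11]
Step 4: [-4, 5]
Step 5: [1]
Step 6: [1, 12]
Step 7: [13]
Step 8: [13, -4]
Step 9: [0]
Step 10: [0]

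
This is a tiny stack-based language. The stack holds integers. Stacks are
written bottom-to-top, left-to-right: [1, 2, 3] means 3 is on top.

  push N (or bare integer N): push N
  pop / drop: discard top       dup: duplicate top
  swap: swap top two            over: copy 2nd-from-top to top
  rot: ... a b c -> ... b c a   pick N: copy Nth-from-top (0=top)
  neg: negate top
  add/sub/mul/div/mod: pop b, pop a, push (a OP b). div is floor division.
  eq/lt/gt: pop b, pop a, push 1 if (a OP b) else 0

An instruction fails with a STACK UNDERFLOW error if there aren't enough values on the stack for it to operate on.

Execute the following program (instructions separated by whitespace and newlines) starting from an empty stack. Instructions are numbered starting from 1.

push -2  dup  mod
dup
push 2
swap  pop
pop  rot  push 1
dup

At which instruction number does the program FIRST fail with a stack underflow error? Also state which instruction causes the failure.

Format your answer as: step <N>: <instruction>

Step 1 ('push -2'): stack = [-2], depth = 1
Step 2 ('dup'): stack = [-2, -2], depth = 2
Step 3 ('mod'): stack = [0], depth = 1
Step 4 ('dup'): stack = [0, 0], depth = 2
Step 5 ('push 2'): stack = [0, 0, 2], depth = 3
Step 6 ('swap'): stack = [0, 2, 0], depth = 3
Step 7 ('pop'): stack = [0, 2], depth = 2
Step 8 ('pop'): stack = [0], depth = 1
Step 9 ('rot'): needs 3 value(s) but depth is 1 — STACK UNDERFLOW

Answer: step 9: rot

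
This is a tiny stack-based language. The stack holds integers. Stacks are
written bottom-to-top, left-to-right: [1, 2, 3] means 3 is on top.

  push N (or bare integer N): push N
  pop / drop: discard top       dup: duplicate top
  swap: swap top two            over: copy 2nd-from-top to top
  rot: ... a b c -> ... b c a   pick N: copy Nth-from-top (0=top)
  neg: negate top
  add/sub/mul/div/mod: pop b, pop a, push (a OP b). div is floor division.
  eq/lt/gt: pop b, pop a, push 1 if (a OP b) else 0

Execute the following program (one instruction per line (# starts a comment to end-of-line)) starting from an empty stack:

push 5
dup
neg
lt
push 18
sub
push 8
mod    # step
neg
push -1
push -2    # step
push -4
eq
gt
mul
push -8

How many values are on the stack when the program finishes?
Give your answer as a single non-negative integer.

After 'push 5': stack = [5] (depth 1)
After 'dup': stack = [5, 5] (depth 2)
After 'neg': stack = [5, -5] (depth 2)
After 'lt': stack = [0] (depth 1)
After 'push 18': stack = [0, 18] (depth 2)
After 'sub': stack = [-18] (depth 1)
After 'push 8': stack = [-18, 8] (depth 2)
After 'mod': stack = [6] (depth 1)
After 'neg': stack = [-6] (depth 1)
After 'push -1': stack = [-6, -1] (depth 2)
After 'push -2': stack = [-6, -1, -2] (depth 3)
After 'push -4': stack = [-6, -1, -2, -4] (depth 4)
After 'eq': stack = [-6, -1, 0] (depth 3)
After 'gt': stack = [-6, 0] (depth 2)
After 'mul': stack = [0] (depth 1)
After 'push -8': stack = [0, -8] (depth 2)

Answer: 2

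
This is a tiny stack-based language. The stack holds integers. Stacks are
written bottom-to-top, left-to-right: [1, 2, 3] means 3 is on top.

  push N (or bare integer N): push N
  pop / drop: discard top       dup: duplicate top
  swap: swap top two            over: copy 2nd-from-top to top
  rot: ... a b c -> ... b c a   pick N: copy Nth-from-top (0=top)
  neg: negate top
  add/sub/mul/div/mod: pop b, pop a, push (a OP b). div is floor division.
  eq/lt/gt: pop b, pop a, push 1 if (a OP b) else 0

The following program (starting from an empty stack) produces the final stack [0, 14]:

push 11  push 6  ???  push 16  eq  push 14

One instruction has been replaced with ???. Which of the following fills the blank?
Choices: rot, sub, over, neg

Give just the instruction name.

Stack before ???: [11, 6]
Stack after ???:  [5]
Checking each choice:
  rot: stack underflow (need 3, have 2)
  sub: MATCH
  over: produces [11, 6, 0, 14]
  neg: produces [11, 0, 14]


Answer: sub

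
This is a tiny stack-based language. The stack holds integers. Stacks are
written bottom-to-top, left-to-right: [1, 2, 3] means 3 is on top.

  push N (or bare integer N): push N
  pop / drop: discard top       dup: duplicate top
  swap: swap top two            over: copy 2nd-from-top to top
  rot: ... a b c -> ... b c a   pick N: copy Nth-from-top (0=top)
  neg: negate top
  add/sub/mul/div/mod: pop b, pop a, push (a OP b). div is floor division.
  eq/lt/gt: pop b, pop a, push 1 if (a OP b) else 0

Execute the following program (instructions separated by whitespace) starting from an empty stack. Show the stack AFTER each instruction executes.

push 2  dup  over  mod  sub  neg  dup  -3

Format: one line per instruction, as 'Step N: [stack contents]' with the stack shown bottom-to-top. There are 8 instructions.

Step 1: [2]
Step 2: [2, 2]
Step 3: [2, 2, 2]
Step 4: [2, 0]
Step 5: [2]
Step 6: [-2]
Step 7: [-2, -2]
Step 8: [-2, -2, -3]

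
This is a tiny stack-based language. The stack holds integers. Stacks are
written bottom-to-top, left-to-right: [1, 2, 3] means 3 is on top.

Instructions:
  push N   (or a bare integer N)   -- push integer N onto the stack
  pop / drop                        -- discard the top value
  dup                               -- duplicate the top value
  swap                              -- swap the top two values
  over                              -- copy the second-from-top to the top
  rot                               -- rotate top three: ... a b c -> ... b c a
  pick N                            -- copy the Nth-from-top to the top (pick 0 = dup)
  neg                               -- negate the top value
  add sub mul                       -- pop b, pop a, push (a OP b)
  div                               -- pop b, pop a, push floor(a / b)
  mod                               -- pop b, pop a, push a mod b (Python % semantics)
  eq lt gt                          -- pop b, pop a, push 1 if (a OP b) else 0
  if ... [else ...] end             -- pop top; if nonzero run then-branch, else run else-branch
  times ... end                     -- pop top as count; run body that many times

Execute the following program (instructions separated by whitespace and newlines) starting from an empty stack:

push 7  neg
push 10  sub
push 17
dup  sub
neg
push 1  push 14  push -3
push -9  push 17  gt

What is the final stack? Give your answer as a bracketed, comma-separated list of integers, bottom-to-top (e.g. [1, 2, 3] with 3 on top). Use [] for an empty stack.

After 'push 7': [7]
After 'neg': [-7]
After 'push 10': [-7, 10]
After 'sub': [-17]
After 'push 17': [-17, 17]
After 'dup': [-17, 17, 17]
After 'sub': [-17, 0]
After 'neg': [-17, 0]
After 'push 1': [-17, 0, 1]
After 'push 14': [-17, 0, 1, 14]
After 'push -3': [-17, 0, 1, 14, -3]
After 'push -9': [-17, 0, 1, 14, -3, -9]
After 'push 17': [-17, 0, 1, 14, -3, -9, 17]
After 'gt': [-17, 0, 1, 14, -3, 0]

Answer: [-17, 0, 1, 14, -3, 0]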